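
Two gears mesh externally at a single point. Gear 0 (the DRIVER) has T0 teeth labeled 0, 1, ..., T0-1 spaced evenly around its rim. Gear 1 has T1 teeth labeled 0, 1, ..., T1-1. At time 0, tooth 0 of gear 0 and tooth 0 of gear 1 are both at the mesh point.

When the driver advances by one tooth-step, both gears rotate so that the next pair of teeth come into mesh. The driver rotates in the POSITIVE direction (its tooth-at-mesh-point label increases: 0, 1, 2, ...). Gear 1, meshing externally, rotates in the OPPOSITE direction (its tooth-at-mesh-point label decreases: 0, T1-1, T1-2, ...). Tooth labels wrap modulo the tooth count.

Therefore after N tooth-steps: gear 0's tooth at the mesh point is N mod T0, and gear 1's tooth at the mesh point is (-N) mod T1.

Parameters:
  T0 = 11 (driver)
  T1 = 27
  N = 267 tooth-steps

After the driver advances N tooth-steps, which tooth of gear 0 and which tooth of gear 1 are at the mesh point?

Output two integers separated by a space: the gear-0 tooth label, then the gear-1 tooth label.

Gear 0 (driver, T0=11): tooth at mesh = N mod T0
  267 = 24 * 11 + 3, so 267 mod 11 = 3
  gear 0 tooth = 3
Gear 1 (driven, T1=27): tooth at mesh = (-N) mod T1
  267 = 9 * 27 + 24, so 267 mod 27 = 24
  (-267) mod 27 = (-24) mod 27 = 27 - 24 = 3
Mesh after 267 steps: gear-0 tooth 3 meets gear-1 tooth 3

Answer: 3 3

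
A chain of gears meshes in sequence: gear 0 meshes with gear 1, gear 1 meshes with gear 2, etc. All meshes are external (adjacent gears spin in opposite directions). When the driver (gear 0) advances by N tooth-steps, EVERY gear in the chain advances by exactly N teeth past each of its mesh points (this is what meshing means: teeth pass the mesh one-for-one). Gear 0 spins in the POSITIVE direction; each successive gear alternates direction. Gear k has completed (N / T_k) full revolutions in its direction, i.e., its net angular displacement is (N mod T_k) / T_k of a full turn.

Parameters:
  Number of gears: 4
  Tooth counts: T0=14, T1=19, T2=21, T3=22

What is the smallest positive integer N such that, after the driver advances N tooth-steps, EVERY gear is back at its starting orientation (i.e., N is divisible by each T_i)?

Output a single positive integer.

Answer: 8778

Derivation:
Gear k returns to start when N is a multiple of T_k.
All gears at start simultaneously when N is a common multiple of [14, 19, 21, 22]; the smallest such N is lcm(14, 19, 21, 22).
Start: lcm = T0 = 14
Fold in T1=19: gcd(14, 19) = 1; lcm(14, 19) = 14 * 19 / 1 = 266 / 1 = 266
Fold in T2=21: gcd(266, 21) = 7; lcm(266, 21) = 266 * 21 / 7 = 5586 / 7 = 798
Fold in T3=22: gcd(798, 22) = 2; lcm(798, 22) = 798 * 22 / 2 = 17556 / 2 = 8778
Full cycle length = 8778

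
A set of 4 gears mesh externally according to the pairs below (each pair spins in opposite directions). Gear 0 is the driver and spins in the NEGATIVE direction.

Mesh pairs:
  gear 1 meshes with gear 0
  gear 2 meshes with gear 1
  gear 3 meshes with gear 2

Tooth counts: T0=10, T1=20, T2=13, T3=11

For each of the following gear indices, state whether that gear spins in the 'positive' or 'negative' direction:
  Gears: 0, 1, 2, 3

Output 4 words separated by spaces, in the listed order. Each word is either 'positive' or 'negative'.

Answer: negative positive negative positive

Derivation:
Gear 0 (driver): negative (depth 0)
  gear 1: meshes with gear 0 -> depth 1 -> positive (opposite of gear 0)
  gear 2: meshes with gear 1 -> depth 2 -> negative (opposite of gear 1)
  gear 3: meshes with gear 2 -> depth 3 -> positive (opposite of gear 2)
Queried indices 0, 1, 2, 3 -> negative, positive, negative, positive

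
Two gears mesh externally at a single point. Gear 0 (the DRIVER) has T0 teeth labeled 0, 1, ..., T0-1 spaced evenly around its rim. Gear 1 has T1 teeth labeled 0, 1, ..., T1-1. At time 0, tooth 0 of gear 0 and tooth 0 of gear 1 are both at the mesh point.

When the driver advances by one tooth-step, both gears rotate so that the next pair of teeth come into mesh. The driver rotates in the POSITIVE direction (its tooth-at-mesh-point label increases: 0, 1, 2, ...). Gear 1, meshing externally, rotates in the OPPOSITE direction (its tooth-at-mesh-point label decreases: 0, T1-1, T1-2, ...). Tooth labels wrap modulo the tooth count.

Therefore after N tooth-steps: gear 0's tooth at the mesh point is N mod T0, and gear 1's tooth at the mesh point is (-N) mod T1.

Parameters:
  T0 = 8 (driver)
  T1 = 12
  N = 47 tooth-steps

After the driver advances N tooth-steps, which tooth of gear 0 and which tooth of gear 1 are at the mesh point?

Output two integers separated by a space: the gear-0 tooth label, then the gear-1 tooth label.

Answer: 7 1

Derivation:
Gear 0 (driver, T0=8): tooth at mesh = N mod T0
  47 = 5 * 8 + 7, so 47 mod 8 = 7
  gear 0 tooth = 7
Gear 1 (driven, T1=12): tooth at mesh = (-N) mod T1
  47 = 3 * 12 + 11, so 47 mod 12 = 11
  (-47) mod 12 = (-11) mod 12 = 12 - 11 = 1
Mesh after 47 steps: gear-0 tooth 7 meets gear-1 tooth 1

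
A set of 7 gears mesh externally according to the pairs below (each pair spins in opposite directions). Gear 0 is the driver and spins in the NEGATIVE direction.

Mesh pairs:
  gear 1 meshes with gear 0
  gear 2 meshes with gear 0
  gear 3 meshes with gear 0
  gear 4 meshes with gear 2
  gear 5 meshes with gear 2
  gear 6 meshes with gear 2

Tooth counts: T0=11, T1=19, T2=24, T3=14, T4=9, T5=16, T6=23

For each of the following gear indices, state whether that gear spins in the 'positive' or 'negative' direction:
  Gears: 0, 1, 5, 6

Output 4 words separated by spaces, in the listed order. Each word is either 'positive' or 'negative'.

Gear 0 (driver): negative (depth 0)
  gear 1: meshes with gear 0 -> depth 1 -> positive (opposite of gear 0)
  gear 2: meshes with gear 0 -> depth 1 -> positive (opposite of gear 0)
  gear 3: meshes with gear 0 -> depth 1 -> positive (opposite of gear 0)
  gear 4: meshes with gear 2 -> depth 2 -> negative (opposite of gear 2)
  gear 5: meshes with gear 2 -> depth 2 -> negative (opposite of gear 2)
  gear 6: meshes with gear 2 -> depth 2 -> negative (opposite of gear 2)
Queried indices 0, 1, 5, 6 -> negative, positive, negative, negative

Answer: negative positive negative negative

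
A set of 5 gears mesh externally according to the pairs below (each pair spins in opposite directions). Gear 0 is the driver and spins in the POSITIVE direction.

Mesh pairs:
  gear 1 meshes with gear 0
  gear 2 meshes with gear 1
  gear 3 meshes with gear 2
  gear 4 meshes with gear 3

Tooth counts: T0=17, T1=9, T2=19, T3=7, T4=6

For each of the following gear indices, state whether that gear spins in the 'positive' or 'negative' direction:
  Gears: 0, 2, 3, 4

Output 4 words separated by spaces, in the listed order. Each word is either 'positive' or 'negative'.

Answer: positive positive negative positive

Derivation:
Gear 0 (driver): positive (depth 0)
  gear 1: meshes with gear 0 -> depth 1 -> negative (opposite of gear 0)
  gear 2: meshes with gear 1 -> depth 2 -> positive (opposite of gear 1)
  gear 3: meshes with gear 2 -> depth 3 -> negative (opposite of gear 2)
  gear 4: meshes with gear 3 -> depth 4 -> positive (opposite of gear 3)
Queried indices 0, 2, 3, 4 -> positive, positive, negative, positive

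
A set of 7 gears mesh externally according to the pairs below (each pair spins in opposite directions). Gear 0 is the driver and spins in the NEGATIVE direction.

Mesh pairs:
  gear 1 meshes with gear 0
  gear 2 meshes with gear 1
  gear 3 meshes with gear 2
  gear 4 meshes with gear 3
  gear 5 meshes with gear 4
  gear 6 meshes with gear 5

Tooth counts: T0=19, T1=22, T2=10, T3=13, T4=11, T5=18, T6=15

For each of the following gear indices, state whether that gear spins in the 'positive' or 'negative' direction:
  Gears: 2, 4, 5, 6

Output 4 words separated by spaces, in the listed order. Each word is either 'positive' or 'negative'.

Gear 0 (driver): negative (depth 0)
  gear 1: meshes with gear 0 -> depth 1 -> positive (opposite of gear 0)
  gear 2: meshes with gear 1 -> depth 2 -> negative (opposite of gear 1)
  gear 3: meshes with gear 2 -> depth 3 -> positive (opposite of gear 2)
  gear 4: meshes with gear 3 -> depth 4 -> negative (opposite of gear 3)
  gear 5: meshes with gear 4 -> depth 5 -> positive (opposite of gear 4)
  gear 6: meshes with gear 5 -> depth 6 -> negative (opposite of gear 5)
Queried indices 2, 4, 5, 6 -> negative, negative, positive, negative

Answer: negative negative positive negative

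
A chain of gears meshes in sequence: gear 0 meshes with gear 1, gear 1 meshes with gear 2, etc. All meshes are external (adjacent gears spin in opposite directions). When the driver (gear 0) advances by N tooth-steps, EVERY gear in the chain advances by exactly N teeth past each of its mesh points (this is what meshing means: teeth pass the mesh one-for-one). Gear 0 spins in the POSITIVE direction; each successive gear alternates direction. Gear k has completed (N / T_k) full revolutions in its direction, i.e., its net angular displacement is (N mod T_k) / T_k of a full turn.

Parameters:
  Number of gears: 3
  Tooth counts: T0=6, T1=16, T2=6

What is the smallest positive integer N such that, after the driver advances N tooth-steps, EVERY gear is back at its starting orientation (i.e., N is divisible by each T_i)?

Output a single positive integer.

Answer: 48

Derivation:
Gear k returns to start when N is a multiple of T_k.
All gears at start simultaneously when N is a common multiple of [6, 16, 6]; the smallest such N is lcm(6, 16, 6).
Start: lcm = T0 = 6
Fold in T1=16: gcd(6, 16) = 2; lcm(6, 16) = 6 * 16 / 2 = 96 / 2 = 48
Fold in T2=6: gcd(48, 6) = 6; lcm(48, 6) = 48 * 6 / 6 = 288 / 6 = 48
Full cycle length = 48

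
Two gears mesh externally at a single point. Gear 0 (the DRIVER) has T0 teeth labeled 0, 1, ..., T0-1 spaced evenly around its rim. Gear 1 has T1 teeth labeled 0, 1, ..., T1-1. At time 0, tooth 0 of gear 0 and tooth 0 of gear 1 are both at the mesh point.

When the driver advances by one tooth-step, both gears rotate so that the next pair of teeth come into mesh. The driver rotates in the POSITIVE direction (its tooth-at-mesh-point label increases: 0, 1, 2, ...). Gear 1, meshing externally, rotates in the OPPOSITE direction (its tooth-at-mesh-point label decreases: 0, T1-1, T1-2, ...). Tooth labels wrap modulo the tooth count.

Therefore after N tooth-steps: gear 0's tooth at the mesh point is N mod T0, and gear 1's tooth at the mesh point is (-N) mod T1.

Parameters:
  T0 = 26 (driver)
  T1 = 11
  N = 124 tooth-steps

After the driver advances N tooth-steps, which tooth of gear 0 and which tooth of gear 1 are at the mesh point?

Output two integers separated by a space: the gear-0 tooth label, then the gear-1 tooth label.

Gear 0 (driver, T0=26): tooth at mesh = N mod T0
  124 = 4 * 26 + 20, so 124 mod 26 = 20
  gear 0 tooth = 20
Gear 1 (driven, T1=11): tooth at mesh = (-N) mod T1
  124 = 11 * 11 + 3, so 124 mod 11 = 3
  (-124) mod 11 = (-3) mod 11 = 11 - 3 = 8
Mesh after 124 steps: gear-0 tooth 20 meets gear-1 tooth 8

Answer: 20 8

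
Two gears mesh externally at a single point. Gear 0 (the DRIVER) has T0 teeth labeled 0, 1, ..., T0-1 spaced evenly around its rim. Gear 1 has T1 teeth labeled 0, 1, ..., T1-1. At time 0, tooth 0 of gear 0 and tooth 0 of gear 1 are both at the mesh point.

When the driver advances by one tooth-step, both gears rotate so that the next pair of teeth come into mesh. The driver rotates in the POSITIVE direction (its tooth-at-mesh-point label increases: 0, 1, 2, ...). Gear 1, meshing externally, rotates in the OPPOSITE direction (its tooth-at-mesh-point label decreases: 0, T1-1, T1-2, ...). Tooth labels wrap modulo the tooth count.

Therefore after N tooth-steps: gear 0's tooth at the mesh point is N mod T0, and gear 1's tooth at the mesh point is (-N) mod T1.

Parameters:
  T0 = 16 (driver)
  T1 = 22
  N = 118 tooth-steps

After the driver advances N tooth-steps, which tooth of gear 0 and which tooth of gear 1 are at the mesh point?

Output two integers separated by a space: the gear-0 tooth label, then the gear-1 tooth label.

Answer: 6 14

Derivation:
Gear 0 (driver, T0=16): tooth at mesh = N mod T0
  118 = 7 * 16 + 6, so 118 mod 16 = 6
  gear 0 tooth = 6
Gear 1 (driven, T1=22): tooth at mesh = (-N) mod T1
  118 = 5 * 22 + 8, so 118 mod 22 = 8
  (-118) mod 22 = (-8) mod 22 = 22 - 8 = 14
Mesh after 118 steps: gear-0 tooth 6 meets gear-1 tooth 14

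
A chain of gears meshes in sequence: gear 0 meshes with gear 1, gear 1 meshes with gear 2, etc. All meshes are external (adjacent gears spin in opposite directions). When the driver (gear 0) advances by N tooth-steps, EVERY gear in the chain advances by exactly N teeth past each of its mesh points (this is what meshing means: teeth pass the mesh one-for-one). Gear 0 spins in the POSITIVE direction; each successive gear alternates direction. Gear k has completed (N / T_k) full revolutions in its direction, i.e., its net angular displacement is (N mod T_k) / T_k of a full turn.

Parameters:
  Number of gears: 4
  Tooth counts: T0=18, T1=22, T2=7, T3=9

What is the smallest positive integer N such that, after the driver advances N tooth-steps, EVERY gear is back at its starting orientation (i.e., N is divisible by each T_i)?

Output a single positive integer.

Answer: 1386

Derivation:
Gear k returns to start when N is a multiple of T_k.
All gears at start simultaneously when N is a common multiple of [18, 22, 7, 9]; the smallest such N is lcm(18, 22, 7, 9).
Start: lcm = T0 = 18
Fold in T1=22: gcd(18, 22) = 2; lcm(18, 22) = 18 * 22 / 2 = 396 / 2 = 198
Fold in T2=7: gcd(198, 7) = 1; lcm(198, 7) = 198 * 7 / 1 = 1386 / 1 = 1386
Fold in T3=9: gcd(1386, 9) = 9; lcm(1386, 9) = 1386 * 9 / 9 = 12474 / 9 = 1386
Full cycle length = 1386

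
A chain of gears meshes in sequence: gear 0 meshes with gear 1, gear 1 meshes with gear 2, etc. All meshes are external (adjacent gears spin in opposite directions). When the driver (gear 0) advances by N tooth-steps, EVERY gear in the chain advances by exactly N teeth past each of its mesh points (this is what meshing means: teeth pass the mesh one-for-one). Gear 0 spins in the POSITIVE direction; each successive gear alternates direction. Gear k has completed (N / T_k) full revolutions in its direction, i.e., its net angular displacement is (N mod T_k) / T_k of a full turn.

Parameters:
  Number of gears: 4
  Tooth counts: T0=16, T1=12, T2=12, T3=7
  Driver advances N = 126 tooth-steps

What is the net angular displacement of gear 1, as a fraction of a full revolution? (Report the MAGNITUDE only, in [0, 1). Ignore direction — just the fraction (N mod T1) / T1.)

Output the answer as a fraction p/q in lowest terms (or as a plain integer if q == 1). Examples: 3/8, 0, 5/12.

Answer: 1/2

Derivation:
Chain of 4 gears, tooth counts: [16, 12, 12, 7]
  gear 0: T0=16, direction=positive, advance = 126 mod 16 = 14 teeth = 14/16 turn
  gear 1: T1=12, direction=negative, advance = 126 mod 12 = 6 teeth = 6/12 turn
  gear 2: T2=12, direction=positive, advance = 126 mod 12 = 6 teeth = 6/12 turn
  gear 3: T3=7, direction=negative, advance = 126 mod 7 = 0 teeth = 0/7 turn
Gear 1: 126 mod 12 = 6
Fraction = 6 / 12 = 1/2 (gcd(6,12)=6) = 1/2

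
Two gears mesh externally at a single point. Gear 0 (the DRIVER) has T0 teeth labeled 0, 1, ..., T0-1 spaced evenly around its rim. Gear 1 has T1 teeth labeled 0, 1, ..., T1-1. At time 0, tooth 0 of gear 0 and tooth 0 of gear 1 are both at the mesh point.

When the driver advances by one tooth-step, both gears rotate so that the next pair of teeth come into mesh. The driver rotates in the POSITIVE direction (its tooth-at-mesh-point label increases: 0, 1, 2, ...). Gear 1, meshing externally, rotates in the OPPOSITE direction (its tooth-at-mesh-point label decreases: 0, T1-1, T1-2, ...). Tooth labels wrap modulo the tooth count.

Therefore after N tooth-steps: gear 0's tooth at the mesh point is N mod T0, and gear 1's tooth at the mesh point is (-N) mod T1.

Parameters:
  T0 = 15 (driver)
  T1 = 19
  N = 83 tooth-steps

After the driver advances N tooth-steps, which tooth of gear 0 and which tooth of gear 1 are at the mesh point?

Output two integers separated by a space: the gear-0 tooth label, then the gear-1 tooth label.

Gear 0 (driver, T0=15): tooth at mesh = N mod T0
  83 = 5 * 15 + 8, so 83 mod 15 = 8
  gear 0 tooth = 8
Gear 1 (driven, T1=19): tooth at mesh = (-N) mod T1
  83 = 4 * 19 + 7, so 83 mod 19 = 7
  (-83) mod 19 = (-7) mod 19 = 19 - 7 = 12
Mesh after 83 steps: gear-0 tooth 8 meets gear-1 tooth 12

Answer: 8 12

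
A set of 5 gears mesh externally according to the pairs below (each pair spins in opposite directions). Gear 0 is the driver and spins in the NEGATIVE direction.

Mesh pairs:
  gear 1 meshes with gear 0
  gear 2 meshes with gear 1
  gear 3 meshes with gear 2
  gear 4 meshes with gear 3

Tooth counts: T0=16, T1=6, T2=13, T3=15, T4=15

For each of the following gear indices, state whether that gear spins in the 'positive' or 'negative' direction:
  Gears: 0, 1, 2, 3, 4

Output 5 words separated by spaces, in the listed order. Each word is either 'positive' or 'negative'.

Gear 0 (driver): negative (depth 0)
  gear 1: meshes with gear 0 -> depth 1 -> positive (opposite of gear 0)
  gear 2: meshes with gear 1 -> depth 2 -> negative (opposite of gear 1)
  gear 3: meshes with gear 2 -> depth 3 -> positive (opposite of gear 2)
  gear 4: meshes with gear 3 -> depth 4 -> negative (opposite of gear 3)
Queried indices 0, 1, 2, 3, 4 -> negative, positive, negative, positive, negative

Answer: negative positive negative positive negative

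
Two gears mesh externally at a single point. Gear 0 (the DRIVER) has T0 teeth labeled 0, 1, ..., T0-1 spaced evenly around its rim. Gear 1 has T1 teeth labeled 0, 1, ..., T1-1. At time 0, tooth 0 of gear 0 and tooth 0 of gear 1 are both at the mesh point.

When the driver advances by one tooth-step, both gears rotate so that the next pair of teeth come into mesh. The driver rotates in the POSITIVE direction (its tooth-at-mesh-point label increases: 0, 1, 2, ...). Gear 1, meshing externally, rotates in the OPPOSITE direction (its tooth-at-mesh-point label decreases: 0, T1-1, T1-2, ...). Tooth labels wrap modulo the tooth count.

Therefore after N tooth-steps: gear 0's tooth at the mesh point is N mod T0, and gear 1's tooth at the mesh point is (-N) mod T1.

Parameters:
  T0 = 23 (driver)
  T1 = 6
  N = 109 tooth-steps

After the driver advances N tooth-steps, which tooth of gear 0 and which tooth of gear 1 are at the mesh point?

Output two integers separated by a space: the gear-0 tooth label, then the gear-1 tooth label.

Gear 0 (driver, T0=23): tooth at mesh = N mod T0
  109 = 4 * 23 + 17, so 109 mod 23 = 17
  gear 0 tooth = 17
Gear 1 (driven, T1=6): tooth at mesh = (-N) mod T1
  109 = 18 * 6 + 1, so 109 mod 6 = 1
  (-109) mod 6 = (-1) mod 6 = 6 - 1 = 5
Mesh after 109 steps: gear-0 tooth 17 meets gear-1 tooth 5

Answer: 17 5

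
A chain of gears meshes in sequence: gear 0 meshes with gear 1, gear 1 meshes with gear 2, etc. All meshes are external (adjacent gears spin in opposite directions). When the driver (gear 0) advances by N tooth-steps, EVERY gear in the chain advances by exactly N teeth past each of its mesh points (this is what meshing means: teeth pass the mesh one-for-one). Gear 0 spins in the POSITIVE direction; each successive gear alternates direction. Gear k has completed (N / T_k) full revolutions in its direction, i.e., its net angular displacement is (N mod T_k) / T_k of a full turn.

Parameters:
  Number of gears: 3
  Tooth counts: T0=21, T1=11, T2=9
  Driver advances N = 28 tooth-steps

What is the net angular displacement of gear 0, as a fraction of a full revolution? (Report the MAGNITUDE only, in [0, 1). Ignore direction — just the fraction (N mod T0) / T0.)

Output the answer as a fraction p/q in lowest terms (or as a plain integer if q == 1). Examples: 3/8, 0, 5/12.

Chain of 3 gears, tooth counts: [21, 11, 9]
  gear 0: T0=21, direction=positive, advance = 28 mod 21 = 7 teeth = 7/21 turn
  gear 1: T1=11, direction=negative, advance = 28 mod 11 = 6 teeth = 6/11 turn
  gear 2: T2=9, direction=positive, advance = 28 mod 9 = 1 teeth = 1/9 turn
Gear 0: 28 mod 21 = 7
Fraction = 7 / 21 = 1/3 (gcd(7,21)=7) = 1/3

Answer: 1/3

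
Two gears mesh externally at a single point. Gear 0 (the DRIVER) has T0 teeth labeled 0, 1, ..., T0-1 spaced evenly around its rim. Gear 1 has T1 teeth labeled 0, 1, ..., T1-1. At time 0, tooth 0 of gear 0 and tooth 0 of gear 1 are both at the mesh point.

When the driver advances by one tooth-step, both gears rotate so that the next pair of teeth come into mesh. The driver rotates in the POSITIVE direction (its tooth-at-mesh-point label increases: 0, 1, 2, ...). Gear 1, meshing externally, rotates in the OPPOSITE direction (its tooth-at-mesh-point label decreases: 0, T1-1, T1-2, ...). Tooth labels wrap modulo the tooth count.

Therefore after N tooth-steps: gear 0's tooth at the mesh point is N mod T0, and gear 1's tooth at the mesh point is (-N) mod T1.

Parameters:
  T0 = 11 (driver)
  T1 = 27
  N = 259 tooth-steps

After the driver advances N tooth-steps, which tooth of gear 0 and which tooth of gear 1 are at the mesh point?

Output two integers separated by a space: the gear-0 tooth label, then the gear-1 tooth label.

Answer: 6 11

Derivation:
Gear 0 (driver, T0=11): tooth at mesh = N mod T0
  259 = 23 * 11 + 6, so 259 mod 11 = 6
  gear 0 tooth = 6
Gear 1 (driven, T1=27): tooth at mesh = (-N) mod T1
  259 = 9 * 27 + 16, so 259 mod 27 = 16
  (-259) mod 27 = (-16) mod 27 = 27 - 16 = 11
Mesh after 259 steps: gear-0 tooth 6 meets gear-1 tooth 11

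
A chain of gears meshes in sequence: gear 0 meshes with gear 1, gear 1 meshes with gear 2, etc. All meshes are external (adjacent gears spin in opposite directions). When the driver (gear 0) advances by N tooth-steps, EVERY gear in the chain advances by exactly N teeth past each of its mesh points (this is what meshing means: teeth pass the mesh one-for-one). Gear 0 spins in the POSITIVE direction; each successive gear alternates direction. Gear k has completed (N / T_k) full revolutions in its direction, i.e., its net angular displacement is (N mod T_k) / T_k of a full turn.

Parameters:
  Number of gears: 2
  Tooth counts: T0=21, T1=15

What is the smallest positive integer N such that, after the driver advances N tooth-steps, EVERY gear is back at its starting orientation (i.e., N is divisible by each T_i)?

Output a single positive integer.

Answer: 105

Derivation:
Gear k returns to start when N is a multiple of T_k.
All gears at start simultaneously when N is a common multiple of [21, 15]; the smallest such N is lcm(21, 15).
Start: lcm = T0 = 21
Fold in T1=15: gcd(21, 15) = 3; lcm(21, 15) = 21 * 15 / 3 = 315 / 3 = 105
Full cycle length = 105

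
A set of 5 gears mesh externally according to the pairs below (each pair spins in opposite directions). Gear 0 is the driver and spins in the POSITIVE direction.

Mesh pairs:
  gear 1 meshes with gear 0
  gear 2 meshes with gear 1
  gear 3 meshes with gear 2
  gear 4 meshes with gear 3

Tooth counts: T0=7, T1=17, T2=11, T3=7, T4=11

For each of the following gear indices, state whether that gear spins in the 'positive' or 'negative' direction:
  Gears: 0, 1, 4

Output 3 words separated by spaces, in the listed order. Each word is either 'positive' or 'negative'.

Gear 0 (driver): positive (depth 0)
  gear 1: meshes with gear 0 -> depth 1 -> negative (opposite of gear 0)
  gear 2: meshes with gear 1 -> depth 2 -> positive (opposite of gear 1)
  gear 3: meshes with gear 2 -> depth 3 -> negative (opposite of gear 2)
  gear 4: meshes with gear 3 -> depth 4 -> positive (opposite of gear 3)
Queried indices 0, 1, 4 -> positive, negative, positive

Answer: positive negative positive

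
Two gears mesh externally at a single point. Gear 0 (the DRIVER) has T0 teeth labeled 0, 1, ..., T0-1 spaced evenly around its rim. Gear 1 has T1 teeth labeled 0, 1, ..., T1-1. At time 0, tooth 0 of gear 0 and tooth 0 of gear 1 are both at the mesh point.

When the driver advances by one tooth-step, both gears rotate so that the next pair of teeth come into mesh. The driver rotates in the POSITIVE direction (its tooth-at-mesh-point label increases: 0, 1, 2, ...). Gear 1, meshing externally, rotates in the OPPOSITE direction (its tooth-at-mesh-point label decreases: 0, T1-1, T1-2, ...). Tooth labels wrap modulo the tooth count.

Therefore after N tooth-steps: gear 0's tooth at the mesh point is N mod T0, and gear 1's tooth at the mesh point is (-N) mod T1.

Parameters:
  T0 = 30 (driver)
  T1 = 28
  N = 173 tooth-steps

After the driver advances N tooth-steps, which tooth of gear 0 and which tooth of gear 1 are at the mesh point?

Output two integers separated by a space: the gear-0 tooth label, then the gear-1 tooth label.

Gear 0 (driver, T0=30): tooth at mesh = N mod T0
  173 = 5 * 30 + 23, so 173 mod 30 = 23
  gear 0 tooth = 23
Gear 1 (driven, T1=28): tooth at mesh = (-N) mod T1
  173 = 6 * 28 + 5, so 173 mod 28 = 5
  (-173) mod 28 = (-5) mod 28 = 28 - 5 = 23
Mesh after 173 steps: gear-0 tooth 23 meets gear-1 tooth 23

Answer: 23 23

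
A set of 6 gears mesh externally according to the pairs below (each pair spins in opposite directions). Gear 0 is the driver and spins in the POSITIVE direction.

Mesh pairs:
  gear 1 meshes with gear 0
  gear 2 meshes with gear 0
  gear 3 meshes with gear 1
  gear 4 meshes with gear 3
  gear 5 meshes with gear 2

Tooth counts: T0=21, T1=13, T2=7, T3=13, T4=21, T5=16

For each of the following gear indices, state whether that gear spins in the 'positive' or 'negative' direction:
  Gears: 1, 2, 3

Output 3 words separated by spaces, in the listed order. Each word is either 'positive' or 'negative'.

Answer: negative negative positive

Derivation:
Gear 0 (driver): positive (depth 0)
  gear 1: meshes with gear 0 -> depth 1 -> negative (opposite of gear 0)
  gear 2: meshes with gear 0 -> depth 1 -> negative (opposite of gear 0)
  gear 3: meshes with gear 1 -> depth 2 -> positive (opposite of gear 1)
  gear 4: meshes with gear 3 -> depth 3 -> negative (opposite of gear 3)
  gear 5: meshes with gear 2 -> depth 2 -> positive (opposite of gear 2)
Queried indices 1, 2, 3 -> negative, negative, positive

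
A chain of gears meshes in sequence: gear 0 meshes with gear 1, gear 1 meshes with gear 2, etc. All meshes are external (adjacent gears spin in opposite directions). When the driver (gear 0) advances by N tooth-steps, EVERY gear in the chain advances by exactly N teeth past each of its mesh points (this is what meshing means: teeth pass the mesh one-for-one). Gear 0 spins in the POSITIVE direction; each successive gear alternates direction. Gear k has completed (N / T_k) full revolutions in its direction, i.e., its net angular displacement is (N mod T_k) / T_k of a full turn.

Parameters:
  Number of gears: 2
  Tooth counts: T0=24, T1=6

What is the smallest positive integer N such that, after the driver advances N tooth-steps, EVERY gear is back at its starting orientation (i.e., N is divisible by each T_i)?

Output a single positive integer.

Gear k returns to start when N is a multiple of T_k.
All gears at start simultaneously when N is a common multiple of [24, 6]; the smallest such N is lcm(24, 6).
Start: lcm = T0 = 24
Fold in T1=6: gcd(24, 6) = 6; lcm(24, 6) = 24 * 6 / 6 = 144 / 6 = 24
Full cycle length = 24

Answer: 24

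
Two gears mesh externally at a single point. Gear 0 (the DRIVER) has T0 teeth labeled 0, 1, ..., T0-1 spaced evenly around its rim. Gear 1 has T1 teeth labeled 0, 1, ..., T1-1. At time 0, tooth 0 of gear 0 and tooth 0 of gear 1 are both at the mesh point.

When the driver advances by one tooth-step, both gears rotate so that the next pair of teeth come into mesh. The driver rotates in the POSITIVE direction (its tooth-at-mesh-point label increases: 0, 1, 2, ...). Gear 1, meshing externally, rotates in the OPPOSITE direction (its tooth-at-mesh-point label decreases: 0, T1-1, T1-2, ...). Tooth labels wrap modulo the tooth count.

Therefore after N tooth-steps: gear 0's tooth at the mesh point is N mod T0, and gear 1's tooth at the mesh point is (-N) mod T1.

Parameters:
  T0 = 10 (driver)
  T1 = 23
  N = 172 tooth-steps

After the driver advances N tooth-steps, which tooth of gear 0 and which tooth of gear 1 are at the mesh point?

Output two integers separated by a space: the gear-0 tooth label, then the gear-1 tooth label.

Gear 0 (driver, T0=10): tooth at mesh = N mod T0
  172 = 17 * 10 + 2, so 172 mod 10 = 2
  gear 0 tooth = 2
Gear 1 (driven, T1=23): tooth at mesh = (-N) mod T1
  172 = 7 * 23 + 11, so 172 mod 23 = 11
  (-172) mod 23 = (-11) mod 23 = 23 - 11 = 12
Mesh after 172 steps: gear-0 tooth 2 meets gear-1 tooth 12

Answer: 2 12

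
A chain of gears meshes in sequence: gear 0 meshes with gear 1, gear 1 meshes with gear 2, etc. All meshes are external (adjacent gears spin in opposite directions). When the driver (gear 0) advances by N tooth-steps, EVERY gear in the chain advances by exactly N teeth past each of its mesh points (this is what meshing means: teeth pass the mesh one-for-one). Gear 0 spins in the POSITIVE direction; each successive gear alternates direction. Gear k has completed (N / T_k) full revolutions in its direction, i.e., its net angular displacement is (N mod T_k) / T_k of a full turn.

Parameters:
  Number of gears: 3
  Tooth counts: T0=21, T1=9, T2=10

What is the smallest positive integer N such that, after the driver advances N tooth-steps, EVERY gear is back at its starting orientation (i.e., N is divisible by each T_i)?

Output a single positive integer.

Gear k returns to start when N is a multiple of T_k.
All gears at start simultaneously when N is a common multiple of [21, 9, 10]; the smallest such N is lcm(21, 9, 10).
Start: lcm = T0 = 21
Fold in T1=9: gcd(21, 9) = 3; lcm(21, 9) = 21 * 9 / 3 = 189 / 3 = 63
Fold in T2=10: gcd(63, 10) = 1; lcm(63, 10) = 63 * 10 / 1 = 630 / 1 = 630
Full cycle length = 630

Answer: 630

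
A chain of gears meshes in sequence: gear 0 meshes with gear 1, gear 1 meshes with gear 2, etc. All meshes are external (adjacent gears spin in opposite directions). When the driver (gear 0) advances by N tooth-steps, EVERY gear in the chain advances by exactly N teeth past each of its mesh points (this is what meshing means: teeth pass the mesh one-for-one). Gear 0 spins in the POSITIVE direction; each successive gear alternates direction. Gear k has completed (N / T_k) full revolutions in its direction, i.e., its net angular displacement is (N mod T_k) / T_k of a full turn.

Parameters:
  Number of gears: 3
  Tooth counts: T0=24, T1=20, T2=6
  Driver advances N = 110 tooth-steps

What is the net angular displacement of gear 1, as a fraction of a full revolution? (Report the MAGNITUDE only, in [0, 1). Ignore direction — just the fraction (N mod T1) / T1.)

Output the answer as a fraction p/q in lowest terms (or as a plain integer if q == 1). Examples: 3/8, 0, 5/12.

Answer: 1/2

Derivation:
Chain of 3 gears, tooth counts: [24, 20, 6]
  gear 0: T0=24, direction=positive, advance = 110 mod 24 = 14 teeth = 14/24 turn
  gear 1: T1=20, direction=negative, advance = 110 mod 20 = 10 teeth = 10/20 turn
  gear 2: T2=6, direction=positive, advance = 110 mod 6 = 2 teeth = 2/6 turn
Gear 1: 110 mod 20 = 10
Fraction = 10 / 20 = 1/2 (gcd(10,20)=10) = 1/2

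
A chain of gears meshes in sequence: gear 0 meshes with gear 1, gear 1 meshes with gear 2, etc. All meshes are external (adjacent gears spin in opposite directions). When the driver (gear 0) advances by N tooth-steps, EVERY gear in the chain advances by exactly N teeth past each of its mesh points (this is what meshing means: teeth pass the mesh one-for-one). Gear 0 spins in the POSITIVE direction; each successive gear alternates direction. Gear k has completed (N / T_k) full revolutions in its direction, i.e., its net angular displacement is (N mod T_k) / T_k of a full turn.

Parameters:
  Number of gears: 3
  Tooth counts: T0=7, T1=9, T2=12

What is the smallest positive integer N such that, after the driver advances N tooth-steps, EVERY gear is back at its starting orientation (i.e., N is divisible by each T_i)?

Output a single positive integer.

Gear k returns to start when N is a multiple of T_k.
All gears at start simultaneously when N is a common multiple of [7, 9, 12]; the smallest such N is lcm(7, 9, 12).
Start: lcm = T0 = 7
Fold in T1=9: gcd(7, 9) = 1; lcm(7, 9) = 7 * 9 / 1 = 63 / 1 = 63
Fold in T2=12: gcd(63, 12) = 3; lcm(63, 12) = 63 * 12 / 3 = 756 / 3 = 252
Full cycle length = 252

Answer: 252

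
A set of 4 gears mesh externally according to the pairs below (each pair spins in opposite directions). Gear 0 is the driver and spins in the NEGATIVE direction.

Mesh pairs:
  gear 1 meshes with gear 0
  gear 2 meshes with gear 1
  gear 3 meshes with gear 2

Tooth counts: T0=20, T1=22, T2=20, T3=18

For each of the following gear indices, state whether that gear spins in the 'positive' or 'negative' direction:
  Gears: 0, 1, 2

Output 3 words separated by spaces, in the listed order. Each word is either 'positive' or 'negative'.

Answer: negative positive negative

Derivation:
Gear 0 (driver): negative (depth 0)
  gear 1: meshes with gear 0 -> depth 1 -> positive (opposite of gear 0)
  gear 2: meshes with gear 1 -> depth 2 -> negative (opposite of gear 1)
  gear 3: meshes with gear 2 -> depth 3 -> positive (opposite of gear 2)
Queried indices 0, 1, 2 -> negative, positive, negative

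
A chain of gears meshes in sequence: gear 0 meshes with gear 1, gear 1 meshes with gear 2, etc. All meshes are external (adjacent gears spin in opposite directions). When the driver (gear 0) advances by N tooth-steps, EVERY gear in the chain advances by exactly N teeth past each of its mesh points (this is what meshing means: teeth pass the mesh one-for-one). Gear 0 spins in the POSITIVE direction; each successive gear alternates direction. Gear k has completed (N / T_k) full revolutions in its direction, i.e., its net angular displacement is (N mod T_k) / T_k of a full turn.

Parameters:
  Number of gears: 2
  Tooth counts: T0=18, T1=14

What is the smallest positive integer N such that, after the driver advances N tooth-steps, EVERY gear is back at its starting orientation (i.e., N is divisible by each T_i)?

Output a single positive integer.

Answer: 126

Derivation:
Gear k returns to start when N is a multiple of T_k.
All gears at start simultaneously when N is a common multiple of [18, 14]; the smallest such N is lcm(18, 14).
Start: lcm = T0 = 18
Fold in T1=14: gcd(18, 14) = 2; lcm(18, 14) = 18 * 14 / 2 = 252 / 2 = 126
Full cycle length = 126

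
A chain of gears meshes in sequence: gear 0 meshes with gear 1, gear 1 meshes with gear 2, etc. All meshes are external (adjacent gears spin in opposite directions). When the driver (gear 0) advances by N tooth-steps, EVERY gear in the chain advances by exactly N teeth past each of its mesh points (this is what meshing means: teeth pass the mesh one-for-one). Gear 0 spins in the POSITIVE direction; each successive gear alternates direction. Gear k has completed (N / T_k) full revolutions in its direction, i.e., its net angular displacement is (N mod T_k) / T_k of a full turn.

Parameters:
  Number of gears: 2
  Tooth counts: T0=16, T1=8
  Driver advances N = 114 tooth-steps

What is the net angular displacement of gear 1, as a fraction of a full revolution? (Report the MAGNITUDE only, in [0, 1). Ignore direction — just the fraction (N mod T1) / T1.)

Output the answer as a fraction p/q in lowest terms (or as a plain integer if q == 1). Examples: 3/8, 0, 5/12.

Answer: 1/4

Derivation:
Chain of 2 gears, tooth counts: [16, 8]
  gear 0: T0=16, direction=positive, advance = 114 mod 16 = 2 teeth = 2/16 turn
  gear 1: T1=8, direction=negative, advance = 114 mod 8 = 2 teeth = 2/8 turn
Gear 1: 114 mod 8 = 2
Fraction = 2 / 8 = 1/4 (gcd(2,8)=2) = 1/4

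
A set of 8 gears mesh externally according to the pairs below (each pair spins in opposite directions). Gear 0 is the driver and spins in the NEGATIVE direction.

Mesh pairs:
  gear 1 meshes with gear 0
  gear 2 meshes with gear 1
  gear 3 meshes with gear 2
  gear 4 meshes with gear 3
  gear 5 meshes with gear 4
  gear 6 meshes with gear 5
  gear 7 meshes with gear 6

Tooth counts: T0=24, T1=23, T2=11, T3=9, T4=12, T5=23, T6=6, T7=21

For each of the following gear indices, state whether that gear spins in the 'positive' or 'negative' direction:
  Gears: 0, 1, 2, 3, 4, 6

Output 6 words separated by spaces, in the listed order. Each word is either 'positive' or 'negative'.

Answer: negative positive negative positive negative negative

Derivation:
Gear 0 (driver): negative (depth 0)
  gear 1: meshes with gear 0 -> depth 1 -> positive (opposite of gear 0)
  gear 2: meshes with gear 1 -> depth 2 -> negative (opposite of gear 1)
  gear 3: meshes with gear 2 -> depth 3 -> positive (opposite of gear 2)
  gear 4: meshes with gear 3 -> depth 4 -> negative (opposite of gear 3)
  gear 5: meshes with gear 4 -> depth 5 -> positive (opposite of gear 4)
  gear 6: meshes with gear 5 -> depth 6 -> negative (opposite of gear 5)
  gear 7: meshes with gear 6 -> depth 7 -> positive (opposite of gear 6)
Queried indices 0, 1, 2, 3, 4, 6 -> negative, positive, negative, positive, negative, negative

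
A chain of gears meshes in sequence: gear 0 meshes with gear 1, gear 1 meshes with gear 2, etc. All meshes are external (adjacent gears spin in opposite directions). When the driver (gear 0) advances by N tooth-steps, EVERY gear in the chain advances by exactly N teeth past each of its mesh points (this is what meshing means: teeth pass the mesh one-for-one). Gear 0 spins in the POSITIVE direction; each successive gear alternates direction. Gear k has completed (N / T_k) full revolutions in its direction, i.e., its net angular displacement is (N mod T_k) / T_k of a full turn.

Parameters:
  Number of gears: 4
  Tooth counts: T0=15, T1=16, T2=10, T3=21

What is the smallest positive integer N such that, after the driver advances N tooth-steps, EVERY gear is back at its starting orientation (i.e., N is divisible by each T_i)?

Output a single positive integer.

Gear k returns to start when N is a multiple of T_k.
All gears at start simultaneously when N is a common multiple of [15, 16, 10, 21]; the smallest such N is lcm(15, 16, 10, 21).
Start: lcm = T0 = 15
Fold in T1=16: gcd(15, 16) = 1; lcm(15, 16) = 15 * 16 / 1 = 240 / 1 = 240
Fold in T2=10: gcd(240, 10) = 10; lcm(240, 10) = 240 * 10 / 10 = 2400 / 10 = 240
Fold in T3=21: gcd(240, 21) = 3; lcm(240, 21) = 240 * 21 / 3 = 5040 / 3 = 1680
Full cycle length = 1680

Answer: 1680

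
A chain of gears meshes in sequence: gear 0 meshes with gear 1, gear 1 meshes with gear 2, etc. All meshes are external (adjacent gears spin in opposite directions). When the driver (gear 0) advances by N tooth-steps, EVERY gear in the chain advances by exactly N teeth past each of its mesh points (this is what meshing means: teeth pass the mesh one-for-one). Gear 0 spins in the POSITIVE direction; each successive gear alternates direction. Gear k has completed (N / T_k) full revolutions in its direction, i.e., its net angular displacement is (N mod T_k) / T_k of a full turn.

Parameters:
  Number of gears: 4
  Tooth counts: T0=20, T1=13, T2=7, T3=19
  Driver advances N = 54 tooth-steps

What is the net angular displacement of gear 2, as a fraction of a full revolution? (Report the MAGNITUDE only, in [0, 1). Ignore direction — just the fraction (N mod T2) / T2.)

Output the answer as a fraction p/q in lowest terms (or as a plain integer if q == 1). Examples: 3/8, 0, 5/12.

Answer: 5/7

Derivation:
Chain of 4 gears, tooth counts: [20, 13, 7, 19]
  gear 0: T0=20, direction=positive, advance = 54 mod 20 = 14 teeth = 14/20 turn
  gear 1: T1=13, direction=negative, advance = 54 mod 13 = 2 teeth = 2/13 turn
  gear 2: T2=7, direction=positive, advance = 54 mod 7 = 5 teeth = 5/7 turn
  gear 3: T3=19, direction=negative, advance = 54 mod 19 = 16 teeth = 16/19 turn
Gear 2: 54 mod 7 = 5
Fraction = 5 / 7 = 5/7 (gcd(5,7)=1) = 5/7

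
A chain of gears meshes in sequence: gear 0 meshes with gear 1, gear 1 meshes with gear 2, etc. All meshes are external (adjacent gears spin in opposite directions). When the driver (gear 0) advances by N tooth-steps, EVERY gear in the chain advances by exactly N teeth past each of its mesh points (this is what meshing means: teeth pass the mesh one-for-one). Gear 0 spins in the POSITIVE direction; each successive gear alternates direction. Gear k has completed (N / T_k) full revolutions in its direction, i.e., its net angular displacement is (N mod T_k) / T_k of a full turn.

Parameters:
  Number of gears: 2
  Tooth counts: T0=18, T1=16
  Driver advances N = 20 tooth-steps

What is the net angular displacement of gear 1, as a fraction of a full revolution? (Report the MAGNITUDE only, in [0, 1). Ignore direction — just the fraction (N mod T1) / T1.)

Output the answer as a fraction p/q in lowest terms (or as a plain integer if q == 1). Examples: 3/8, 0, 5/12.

Answer: 1/4

Derivation:
Chain of 2 gears, tooth counts: [18, 16]
  gear 0: T0=18, direction=positive, advance = 20 mod 18 = 2 teeth = 2/18 turn
  gear 1: T1=16, direction=negative, advance = 20 mod 16 = 4 teeth = 4/16 turn
Gear 1: 20 mod 16 = 4
Fraction = 4 / 16 = 1/4 (gcd(4,16)=4) = 1/4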